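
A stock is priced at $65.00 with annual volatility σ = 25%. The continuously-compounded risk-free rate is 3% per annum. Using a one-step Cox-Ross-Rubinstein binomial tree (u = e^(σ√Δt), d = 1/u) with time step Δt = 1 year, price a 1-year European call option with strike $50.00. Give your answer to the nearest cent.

CRR parameters: u = e^(σ√Δt) = e^(0.25·√1) = 1.2840, d = 1/u = 0.7788
Per-period rate: rΔt = 0.03·1 = 0.03, so R = e^0.03 = 1.0305
Risk-neutral probability p = (e^0.03 − 0.7788)/(1.2840 − 0.7788) = 0.2517/0.5052 = 0.4981
Terminal stock prices: S_u = 83.46, S_d = 50.62
Terminal payoffs (S − K): max(33.46, 0) = 33.46, max(0.6221, 0) = 0.6221
Node 0 (S = 65): V_0 = e^(−0.03)·[0.4981·33.4617 + 0.5019·0.6221] = 16.4777

$16.48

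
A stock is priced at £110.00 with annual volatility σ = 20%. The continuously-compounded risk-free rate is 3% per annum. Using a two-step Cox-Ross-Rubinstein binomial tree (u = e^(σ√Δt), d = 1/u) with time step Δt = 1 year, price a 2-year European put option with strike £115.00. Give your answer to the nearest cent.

CRR parameters: u = e^(σ√Δt) = e^(0.2·√1) = 1.2214, d = 1/u = 0.8187
Per-period rate: rΔt = 0.03·1 = 0.03, so R = e^0.03 = 1.0305
Risk-neutral probability p = (e^0.03 − 0.8187)/(1.2214 − 0.8187) = 0.2117/0.4027 = 0.5258
Terminal stock prices: S_uu = 164.1, S_ud = 110, S_dd = 73.74
Terminal payoffs (K − S): max(-49.1, 0) = 0, max(5, 0) = 5, max(41.26, 0) = 41.26
Node u (S = 134.4): V_u = e^(−0.03)·[0.5258·0.0000 + 0.4742·5.0000] = 2.3009
Node d (S = 90.06): V_d = e^(−0.03)·[0.5258·5.0000 + 0.4742·41.2648] = 21.5409
Node 0 (S = 110): V_0 = e^(−0.03)·[0.5258·2.3009 + 0.4742·21.5409] = 11.0869

£11.09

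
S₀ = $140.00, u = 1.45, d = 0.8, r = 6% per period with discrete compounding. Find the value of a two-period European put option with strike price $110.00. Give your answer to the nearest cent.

Risk-neutral probability p = (1 + 0.06 − 0.8)/(1.45 − 0.8) = 0.2600/0.6500 = 0.4000
Terminal stock prices: S_uu = 294.4, S_ud = 162.4, S_dd = 89.6
Terminal payoffs (K − S): max(-184.4, 0) = 0, max(-52.4, 0) = 0, max(20.4, 0) = 20.4
Node u (S = 203): V_u = 1/1.06·[0.4000·0.0000 + 0.6000·0.0000] = 0.0000
Node d (S = 112): V_d = 1/1.06·[0.4000·0.0000 + 0.6000·20.4000] = 11.5472
Node 0 (S = 140): V_0 = 1/1.06·[0.4000·0.0000 + 0.6000·11.5472] = 6.5361

$6.54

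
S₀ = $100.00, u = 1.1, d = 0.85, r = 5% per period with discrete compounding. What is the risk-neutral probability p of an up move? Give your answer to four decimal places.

Risk-neutral probability p = (1 + 0.05 − 0.85)/(1.1 − 0.85) = 0.2000/0.2500 = 0.8000

p = 0.8000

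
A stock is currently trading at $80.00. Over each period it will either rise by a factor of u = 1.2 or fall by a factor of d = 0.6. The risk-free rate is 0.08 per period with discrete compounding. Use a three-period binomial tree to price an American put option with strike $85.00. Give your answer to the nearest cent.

$12.22

Risk-neutral probability p = (1 + 0.08 − 0.6)/(1.2 − 0.6) = 0.4800/0.6000 = 0.8000
Terminal stock prices: S_uuu = 138.2, S_uud = 69.12, S_udd = 34.56, S_ddd = 17.28
Terminal payoffs (K − S): max(-53.24, 0) = 0, max(15.88, 0) = 15.88, max(50.44, 0) = 50.44, max(67.72, 0) = 67.72
Node uu (S = 115.2): continuation = 1/1.08·[0.8000·0.0000 + 0.2000·15.8800] = 2.9407; exercise value = 0.0000 ≤ continuation, so V_uu = 2.9407
Node ud (S = 57.6): continuation = 1/1.08·[0.8000·15.8800 + 0.2000·50.4400] = 21.1037; exercise value = 27.4000 > continuation, so V_ud = 27.4000 (exercise)
Node dd (S = 28.8): continuation = 1/1.08·[0.8000·50.4400 + 0.2000·67.7200] = 49.9037; exercise value = 56.2000 > continuation, so V_dd = 56.2000 (exercise)
Node u (S = 96): continuation = 1/1.08·[0.8000·2.9407 + 0.2000·27.4000] = 7.2524; exercise value = 0.0000 ≤ continuation, so V_u = 7.2524
Node d (S = 48): continuation = 1/1.08·[0.8000·27.4000 + 0.2000·56.2000] = 30.7037; exercise value = 37.0000 > continuation, so V_d = 37.0000 (exercise)
Node 0 (S = 80): continuation = 1/1.08·[0.8000·7.2524 + 0.2000·37.0000] = 12.2240; exercise value = 5.0000 ≤ continuation, so V_0 = 12.2240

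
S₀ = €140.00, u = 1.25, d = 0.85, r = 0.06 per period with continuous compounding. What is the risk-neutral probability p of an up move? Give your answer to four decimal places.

p = 0.5296

Risk-neutral probability p = (e^0.06 − 0.85)/(1.25 − 0.85) = 0.2118/0.4000 = 0.5296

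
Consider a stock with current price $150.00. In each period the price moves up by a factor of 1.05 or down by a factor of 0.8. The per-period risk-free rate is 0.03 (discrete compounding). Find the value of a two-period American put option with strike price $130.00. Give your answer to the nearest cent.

$1.05

Risk-neutral probability p = (1 + 0.03 − 0.8)/(1.05 − 0.8) = 0.2300/0.2500 = 0.9200
Terminal stock prices: S_uu = 165.4, S_ud = 126, S_dd = 96
Terminal payoffs (K − S): max(-35.38, 0) = 0, max(4, 0) = 4, max(34, 0) = 34
Node u (S = 157.5): continuation = 1/1.03·[0.9200·0.0000 + 0.0800·4.0000] = 0.3107; exercise value = 0.0000 ≤ continuation, so V_u = 0.3107
Node d (S = 120): continuation = 1/1.03·[0.9200·4.0000 + 0.0800·34.0000] = 6.2136; exercise value = 10.0000 > continuation, so V_d = 10.0000 (exercise)
Node 0 (S = 150): continuation = 1/1.03·[0.9200·0.3107 + 0.0800·10.0000] = 1.0542; exercise value = 0.0000 ≤ continuation, so V_0 = 1.0542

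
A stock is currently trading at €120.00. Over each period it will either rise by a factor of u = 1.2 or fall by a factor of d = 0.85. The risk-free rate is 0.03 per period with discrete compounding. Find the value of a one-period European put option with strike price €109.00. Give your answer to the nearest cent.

€3.30

Risk-neutral probability p = (1 + 0.03 − 0.85)/(1.2 − 0.85) = 0.1800/0.3500 = 0.5143
Terminal stock prices: S_u = 144, S_d = 102
Terminal payoffs (K − S): max(-35, 0) = 0, max(7, 0) = 7
Node 0 (S = 120): V_0 = 1/1.03·[0.5143·0.0000 + 0.4857·7.0000] = 3.3010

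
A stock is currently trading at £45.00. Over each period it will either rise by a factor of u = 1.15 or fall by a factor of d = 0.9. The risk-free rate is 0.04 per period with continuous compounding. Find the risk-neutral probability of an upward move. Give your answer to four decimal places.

p = 0.5632

Risk-neutral probability p = (e^0.04 − 0.9)/(1.15 − 0.9) = 0.1408/0.2500 = 0.5632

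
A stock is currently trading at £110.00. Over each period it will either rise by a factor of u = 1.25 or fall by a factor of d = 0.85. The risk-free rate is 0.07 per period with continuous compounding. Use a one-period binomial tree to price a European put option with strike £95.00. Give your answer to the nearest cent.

Risk-neutral probability p = (e^0.07 − 0.85)/(1.25 − 0.85) = 0.2225/0.4000 = 0.5563
Terminal stock prices: S_u = 137.5, S_d = 93.5
Terminal payoffs (K − S): max(-42.5, 0) = 0, max(1.5, 0) = 1.5
Node 0 (S = 110): V_0 = e^(−0.07)·[0.5563·0.0000 + 0.4437·1.5000] = 0.6206

£0.62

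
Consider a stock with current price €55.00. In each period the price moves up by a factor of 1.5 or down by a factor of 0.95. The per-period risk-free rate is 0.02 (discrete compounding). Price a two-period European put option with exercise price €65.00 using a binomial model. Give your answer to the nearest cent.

€11.25

Risk-neutral probability p = (1 + 0.02 − 0.95)/(1.5 − 0.95) = 0.0700/0.5500 = 0.1273
Terminal stock prices: S_uu = 123.8, S_ud = 78.38, S_dd = 49.64
Terminal payoffs (K − S): max(-58.75, 0) = 0, max(-13.38, 0) = 0, max(15.36, 0) = 15.36
Node u (S = 82.5): V_u = 1/1.02·[0.1273·0.0000 + 0.8727·0.0000] = 0.0000
Node d (S = 52.25): V_d = 1/1.02·[0.1273·0.0000 + 0.8727·15.3625] = 13.1444
Node 0 (S = 55): V_0 = 1/1.02·[0.1273·0.0000 + 0.8727·13.1444] = 11.2465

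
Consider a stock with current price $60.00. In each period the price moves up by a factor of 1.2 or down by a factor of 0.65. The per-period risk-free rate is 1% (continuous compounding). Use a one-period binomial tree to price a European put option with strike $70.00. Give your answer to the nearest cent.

$10.60

Risk-neutral probability p = (e^0.01 − 0.65)/(1.2 − 0.65) = 0.3601/0.5500 = 0.6546
Terminal stock prices: S_u = 72, S_d = 39
Terminal payoffs (K − S): max(-2, 0) = 0, max(31, 0) = 31
Node 0 (S = 60): V_0 = e^(−0.01)·[0.6546·0.0000 + 0.3454·31.0000] = 10.5997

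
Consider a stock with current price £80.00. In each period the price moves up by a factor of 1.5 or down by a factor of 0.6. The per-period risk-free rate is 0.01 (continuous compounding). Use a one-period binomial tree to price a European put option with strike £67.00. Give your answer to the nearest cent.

Risk-neutral probability p = (e^0.01 − 0.6)/(1.5 − 0.6) = 0.4101/0.9000 = 0.4556
Terminal stock prices: S_u = 120, S_d = 48
Terminal payoffs (K − S): max(-53, 0) = 0, max(19, 0) = 19
Node 0 (S = 80): V_0 = e^(−0.01)·[0.4556·0.0000 + 0.5444·19.0000] = 10.2405

£10.24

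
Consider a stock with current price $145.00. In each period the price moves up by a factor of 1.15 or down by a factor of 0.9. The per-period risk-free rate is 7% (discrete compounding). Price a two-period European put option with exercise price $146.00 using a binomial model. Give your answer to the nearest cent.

$2.55

Risk-neutral probability p = (1 + 0.07 − 0.9)/(1.15 − 0.9) = 0.1700/0.2500 = 0.6800
Terminal stock prices: S_uu = 191.8, S_ud = 150.1, S_dd = 117.5
Terminal payoffs (K − S): max(-45.76, 0) = 0, max(-4.075, 0) = 0, max(28.55, 0) = 28.55
Node u (S = 166.8): V_u = 1/1.07·[0.6800·0.0000 + 0.3200·0.0000] = 0.0000
Node d (S = 130.5): V_d = 1/1.07·[0.6800·0.0000 + 0.3200·28.5500] = 8.5383
Node 0 (S = 145): V_0 = 1/1.07·[0.6800·0.0000 + 0.3200·8.5383] = 2.5535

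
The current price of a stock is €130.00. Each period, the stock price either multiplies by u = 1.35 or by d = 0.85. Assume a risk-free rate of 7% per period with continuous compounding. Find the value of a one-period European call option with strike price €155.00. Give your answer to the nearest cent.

€8.51

Risk-neutral probability p = (e^0.07 − 0.85)/(1.35 − 0.85) = 0.2225/0.5000 = 0.4450
Terminal stock prices: S_u = 175.5, S_d = 110.5
Terminal payoffs (S − K): max(20.5, 0) = 20.5, max(-44.5, 0) = 0
Node 0 (S = 130): V_0 = e^(−0.07)·[0.4450·20.5000 + 0.5550·0.0000] = 8.5061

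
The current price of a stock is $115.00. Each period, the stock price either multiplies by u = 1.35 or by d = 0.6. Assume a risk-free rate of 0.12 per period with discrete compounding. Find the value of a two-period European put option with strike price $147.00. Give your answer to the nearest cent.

$26.17

Risk-neutral probability p = (1 + 0.12 − 0.6)/(1.35 − 0.6) = 0.5200/0.7500 = 0.6933
Terminal stock prices: S_uu = 209.6, S_ud = 93.15, S_dd = 41.4
Terminal payoffs (K − S): max(-62.59, 0) = 0, max(53.85, 0) = 53.85, max(105.6, 0) = 105.6
Node u (S = 155.2): V_u = 1/1.12·[0.6933·0.0000 + 0.3067·53.8500] = 14.7446
Node d (S = 69): V_d = 1/1.12·[0.6933·53.8500 + 0.3067·105.6000] = 62.2500
Node 0 (S = 115): V_0 = 1/1.12·[0.6933·14.7446 + 0.3067·62.2500] = 26.1723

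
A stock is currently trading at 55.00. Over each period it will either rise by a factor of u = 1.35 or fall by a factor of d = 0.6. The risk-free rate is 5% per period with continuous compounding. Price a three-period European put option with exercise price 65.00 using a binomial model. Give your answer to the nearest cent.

14.13

Risk-neutral probability p = (e^0.05 − 0.6)/(1.35 − 0.6) = 0.4513/0.7500 = 0.6017
Terminal stock prices: S_uuu = 135.3, S_uud = 60.14, S_udd = 26.73, S_ddd = 11.88
Terminal payoffs (K − S): max(-70.32, 0) = 0, max(4.857, 0) = 4.857, max(38.27, 0) = 38.27, max(53.12, 0) = 53.12
Node uu (S = 100.2): V_uu = e^(−0.05)·[0.6017·0.0000 + 0.3983·4.8575] = 1.8404
Node ud (S = 44.55): V_ud = e^(−0.05)·[0.6017·4.8575 + 0.3983·38.2700] = 17.2799
Node dd (S = 19.8): V_dd = e^(−0.05)·[0.6017·38.2700 + 0.3983·53.1200] = 42.0299
Node u (S = 74.25): V_u = e^(−0.05)·[0.6017·1.8404 + 0.3983·17.2799] = 7.6004
Node d (S = 33): V_d = e^(−0.05)·[0.6017·17.2799 + 0.3983·42.0299] = 25.8144
Node 0 (S = 55): V_0 = e^(−0.05)·[0.6017·7.6004 + 0.3983·25.8144] = 14.1306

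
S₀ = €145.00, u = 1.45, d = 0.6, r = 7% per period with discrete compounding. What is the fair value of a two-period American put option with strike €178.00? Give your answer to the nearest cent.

Risk-neutral probability p = (1 + 0.07 − 0.6)/(1.45 − 0.6) = 0.4700/0.8500 = 0.5529
Terminal stock prices: S_uu = 304.9, S_ud = 126.1, S_dd = 52.2
Terminal payoffs (K − S): max(-126.9, 0) = 0, max(51.85, 0) = 51.85, max(125.8, 0) = 125.8
Node u (S = 210.2): continuation = 1/1.07·[0.5529·0.0000 + 0.4471·51.8500] = 21.6636; exercise value = 0.0000 ≤ continuation, so V_u = 21.6636
Node d (S = 87): continuation = 1/1.07·[0.5529·51.8500 + 0.4471·125.8000] = 79.3551; exercise value = 91.0000 > continuation, so V_d = 91.0000 (exercise)
Node 0 (S = 145): continuation = 1/1.07·[0.5529·21.6636 + 0.4471·91.0000] = 49.2159; exercise value = 33.0000 ≤ continuation, so V_0 = 49.2159

€49.22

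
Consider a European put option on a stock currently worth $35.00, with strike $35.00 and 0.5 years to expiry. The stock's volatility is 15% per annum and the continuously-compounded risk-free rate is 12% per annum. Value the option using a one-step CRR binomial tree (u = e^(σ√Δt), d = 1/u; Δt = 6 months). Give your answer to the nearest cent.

$0.78

CRR parameters: u = e^(σ√Δt) = e^(0.15·√0.5) = 1.1119, d = 1/u = 0.8994
Per-period rate: rΔt = 0.12·0.5 = 0.06, so R = e^0.06 = 1.0618
Risk-neutral probability p = (e^0.06 − 0.8994)/(1.1119 − 0.8994) = 0.1625/0.2125 = 0.7645
Terminal stock prices: S_u = 38.92, S_d = 31.48
Terminal payoffs (K − S): max(-3.916, 0) = 0, max(3.522, 0) = 3.522
Node 0 (S = 35): V_0 = e^(−0.06)·[0.7645·0.0000 + 0.2355·3.5222] = 0.7813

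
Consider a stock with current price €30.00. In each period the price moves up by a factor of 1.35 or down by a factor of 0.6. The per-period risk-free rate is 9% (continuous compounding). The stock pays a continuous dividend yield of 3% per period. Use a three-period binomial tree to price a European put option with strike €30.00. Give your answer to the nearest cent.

€4.23

Per-period risk-free factor R = e^0.09 = 1.0942; dividend-adjusted growth = e^(0.09−0.03) = 1.0618.
Risk-neutral probability p = (1.0618 − 0.6)/(1.35 − 0.6) = 0.4618/0.7500 = 0.6158
Terminal stock prices: S_uuu = 73.81, S_uud = 32.8, S_udd = 14.58, S_ddd = 6.48
Terminal payoffs (K − S): max(-43.81, 0) = 0, max(-2.805, 0) = 0, max(15.42, 0) = 15.42, max(23.52, 0) = 23.52
Node uu (S = 54.68): V_uu = e^(−0.09)·[0.6158·0.0000 + 0.3842·0.0000] = 0.0000
Node ud (S = 24.3): V_ud = e^(−0.09)·[0.6158·0.0000 + 0.3842·15.4200] = 5.4147
Node dd (S = 10.8): V_dd = e^(−0.09)·[0.6158·15.4200 + 0.3842·23.5200] = 16.9371
Node u (S = 40.5): V_u = e^(−0.09)·[0.6158·0.0000 + 0.3842·5.4147] = 1.9014
Node d (S = 18): V_d = e^(−0.09)·[0.6158·5.4147 + 0.3842·16.9371] = 8.9948
Node 0 (S = 30): V_0 = e^(−0.09)·[0.6158·1.9014 + 0.3842·8.9948] = 4.2286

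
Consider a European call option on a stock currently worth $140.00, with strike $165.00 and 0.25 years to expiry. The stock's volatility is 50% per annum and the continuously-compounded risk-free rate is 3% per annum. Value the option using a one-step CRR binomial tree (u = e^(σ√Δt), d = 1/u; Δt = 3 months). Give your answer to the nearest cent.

CRR parameters: u = e^(σ√Δt) = e^(0.5·√0.25) = 1.2840, d = 1/u = 0.7788
Per-period rate: rΔt = 0.03·0.25 = 0.0075, so R = e^0.0075 = 1.0075
Risk-neutral probability p = (e^0.0075 − 0.7788)/(1.2840 − 0.7788) = 0.2287/0.5052 = 0.4527
Terminal stock prices: S_u = 179.8, S_d = 109
Terminal payoffs (S − K): max(14.76, 0) = 14.76, max(-55.97, 0) = 0
Node 0 (S = 140): V_0 = e^(−0.0075)·[0.4527·14.7636 + 0.5473·0.0000] = 6.6339

$6.63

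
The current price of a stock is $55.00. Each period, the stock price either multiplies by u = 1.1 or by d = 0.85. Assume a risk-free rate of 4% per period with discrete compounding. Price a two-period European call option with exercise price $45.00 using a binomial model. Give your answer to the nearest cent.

Risk-neutral probability p = (1 + 0.04 − 0.85)/(1.1 − 0.85) = 0.1900/0.2500 = 0.7600
Terminal stock prices: S_uu = 66.55, S_ud = 51.43, S_dd = 39.74
Terminal payoffs (S − K): max(21.55, 0) = 21.55, max(6.425, 0) = 6.425, max(-5.263, 0) = 0
Node u (S = 60.5): V_u = 1/1.04·[0.7600·21.5500 + 0.2400·6.4250] = 17.2308
Node d (S = 46.75): V_d = 1/1.04·[0.7600·6.4250 + 0.2400·0.0000] = 4.6952
Node 0 (S = 55): V_0 = 1/1.04·[0.7600·17.2308 + 0.2400·4.6952] = 13.6752

$13.68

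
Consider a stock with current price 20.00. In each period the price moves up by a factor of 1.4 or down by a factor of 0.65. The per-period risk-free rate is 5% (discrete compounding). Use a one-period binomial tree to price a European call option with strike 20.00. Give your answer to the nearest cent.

Risk-neutral probability p = (1 + 0.05 − 0.65)/(1.4 − 0.65) = 0.4000/0.7500 = 0.5333
Terminal stock prices: S_u = 28, S_d = 13
Terminal payoffs (S − K): max(8, 0) = 8, max(-7, 0) = 0
Node 0 (S = 20): V_0 = 1/1.05·[0.5333·8.0000 + 0.4667·0.0000] = 4.0635

4.06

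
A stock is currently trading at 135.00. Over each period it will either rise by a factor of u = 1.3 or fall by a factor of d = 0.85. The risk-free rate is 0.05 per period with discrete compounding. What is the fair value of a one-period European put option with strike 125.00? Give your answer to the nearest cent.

5.42

Risk-neutral probability p = (1 + 0.05 − 0.85)/(1.3 − 0.85) = 0.2000/0.4500 = 0.4444
Terminal stock prices: S_u = 175.5, S_d = 114.8
Terminal payoffs (K − S): max(-50.5, 0) = 0, max(10.25, 0) = 10.25
Node 0 (S = 135): V_0 = 1/1.05·[0.4444·0.0000 + 0.5556·10.2500] = 5.4233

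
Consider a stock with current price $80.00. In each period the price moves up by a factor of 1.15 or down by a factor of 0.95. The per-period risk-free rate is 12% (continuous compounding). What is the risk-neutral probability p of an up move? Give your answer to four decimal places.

p = 0.8875

Risk-neutral probability p = (e^0.12 − 0.95)/(1.15 − 0.95) = 0.1775/0.2000 = 0.8875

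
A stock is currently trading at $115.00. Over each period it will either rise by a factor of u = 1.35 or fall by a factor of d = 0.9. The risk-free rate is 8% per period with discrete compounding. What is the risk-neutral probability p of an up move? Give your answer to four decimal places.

Risk-neutral probability p = (1 + 0.08 − 0.9)/(1.35 − 0.9) = 0.1800/0.4500 = 0.4000

p = 0.4000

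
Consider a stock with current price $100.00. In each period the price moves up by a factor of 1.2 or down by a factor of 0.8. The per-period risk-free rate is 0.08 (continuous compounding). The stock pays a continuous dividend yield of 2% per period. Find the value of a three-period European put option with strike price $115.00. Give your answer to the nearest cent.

$9.11

Per-period risk-free factor R = e^0.08 = 1.0833; dividend-adjusted growth = e^(0.08−0.02) = 1.0618.
Risk-neutral probability p = (1.0618 − 0.8)/(1.2 − 0.8) = 0.2618/0.4000 = 0.6546
Terminal stock prices: S_uuu = 172.8, S_uud = 115.2, S_udd = 76.8, S_ddd = 51.2
Terminal payoffs (K − S): max(-57.8, 0) = 0, max(-0.2, 0) = 0, max(38.2, 0) = 38.2, max(63.8, 0) = 63.8
Node uu (S = 144): V_uu = e^(−0.08)·[0.6546·0.0000 + 0.3454·0.0000] = 0.0000
Node ud (S = 96): V_ud = e^(−0.08)·[0.6546·0.0000 + 0.3454·38.2000] = 12.1802
Node dd (S = 64): V_dd = e^(−0.08)·[0.6546·38.2000 + 0.3454·63.8000] = 43.4257
Node u (S = 120): V_u = e^(−0.08)·[0.6546·0.0000 + 0.3454·12.1802] = 3.8837
Node d (S = 80): V_d = e^(−0.08)·[0.6546·12.1802 + 0.3454·43.4257] = 21.2064
Node 0 (S = 100): V_0 = e^(−0.08)·[0.6546·3.8837 + 0.3454·21.2064] = 9.1085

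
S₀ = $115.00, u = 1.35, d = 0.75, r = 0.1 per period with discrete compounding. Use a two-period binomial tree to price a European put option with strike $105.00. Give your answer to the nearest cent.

$5.78

Risk-neutral probability p = (1 + 0.1 − 0.75)/(1.35 − 0.75) = 0.3500/0.6000 = 0.5833
Terminal stock prices: S_uu = 209.6, S_ud = 116.4, S_dd = 64.69
Terminal payoffs (K − S): max(-104.6, 0) = 0, max(-11.44, 0) = 0, max(40.31, 0) = 40.31
Node u (S = 155.2): V_u = 1/1.1·[0.5833·0.0000 + 0.4167·0.0000] = 0.0000
Node d (S = 86.25): V_d = 1/1.1·[0.5833·0.0000 + 0.4167·40.3125] = 15.2699
Node 0 (S = 115): V_0 = 1/1.1·[0.5833·0.0000 + 0.4167·15.2699] = 5.7840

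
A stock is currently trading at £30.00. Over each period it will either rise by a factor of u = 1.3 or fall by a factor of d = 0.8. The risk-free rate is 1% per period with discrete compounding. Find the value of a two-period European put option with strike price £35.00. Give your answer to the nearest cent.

Risk-neutral probability p = (1 + 0.01 − 0.8)/(1.3 − 0.8) = 0.2100/0.5000 = 0.4200
Terminal stock prices: S_uu = 50.7, S_ud = 31.2, S_dd = 19.2
Terminal payoffs (K − S): max(-15.7, 0) = 0, max(3.8, 0) = 3.8, max(15.8, 0) = 15.8
Node u (S = 39): V_u = 1/1.01·[0.4200·0.0000 + 0.5800·3.8000] = 2.1822
Node d (S = 24): V_d = 1/1.01·[0.4200·3.8000 + 0.5800·15.8000] = 10.6535
Node 0 (S = 30): V_0 = 1/1.01·[0.4200·2.1822 + 0.5800·10.6535] = 7.0253

£7.03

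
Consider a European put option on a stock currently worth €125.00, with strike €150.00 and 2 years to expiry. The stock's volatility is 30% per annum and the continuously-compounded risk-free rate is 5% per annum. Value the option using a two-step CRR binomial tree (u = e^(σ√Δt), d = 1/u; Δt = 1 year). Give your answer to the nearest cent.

CRR parameters: u = e^(σ√Δt) = e^(0.3·√1) = 1.3499, d = 1/u = 0.7408
Per-period rate: rΔt = 0.05·1 = 0.05, so R = e^0.05 = 1.0513
Risk-neutral probability p = (e^0.05 − 0.7408)/(1.3499 − 0.7408) = 0.3105/0.6090 = 0.5097
Terminal stock prices: S_uu = 227.8, S_ud = 125, S_dd = 68.6
Terminal payoffs (K − S): max(-77.76, 0) = 0, max(25, 0) = 25, max(81.4, 0) = 81.4
Node u (S = 168.7): V_u = e^(−0.05)·[0.5097·0.0000 + 0.4903·25.0000] = 11.6587
Node d (S = 92.6): V_d = e^(−0.05)·[0.5097·25.0000 + 0.4903·81.3985] = 50.0821
Node 0 (S = 125): V_0 = e^(−0.05)·[0.5097·11.6587 + 0.4903·50.0821] = 29.0088

€29.01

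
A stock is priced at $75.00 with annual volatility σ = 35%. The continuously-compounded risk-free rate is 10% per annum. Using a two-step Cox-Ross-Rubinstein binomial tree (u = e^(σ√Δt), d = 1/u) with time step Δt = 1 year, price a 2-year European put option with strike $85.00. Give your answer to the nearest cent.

CRR parameters: u = e^(σ√Δt) = e^(0.35·√1) = 1.4191, d = 1/u = 0.7047
Per-period rate: rΔt = 0.1·1 = 0.1, so R = e^0.1 = 1.1052
Risk-neutral probability p = (e^0.1 − 0.7047)/(1.4191 − 0.7047) = 0.4005/0.7144 = 0.5606
Terminal stock prices: S_uu = 151, S_ud = 75, S_dd = 37.24
Terminal payoffs (K − S): max(-66.03, 0) = 0, max(10, 0) = 10, max(47.76, 0) = 47.76
Node u (S = 106.4): V_u = e^(−0.1)·[0.5606·0.0000 + 0.4394·10.0000] = 3.9758
Node d (S = 52.85): V_d = e^(−0.1)·[0.5606·10.0000 + 0.4394·47.7561] = 24.0596
Node 0 (S = 75): V_0 = e^(−0.1)·[0.5606·3.9758 + 0.4394·24.0596] = 11.5824

$11.58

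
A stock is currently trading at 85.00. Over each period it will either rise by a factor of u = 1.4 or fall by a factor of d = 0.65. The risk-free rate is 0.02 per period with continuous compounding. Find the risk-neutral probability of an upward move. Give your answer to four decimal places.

Risk-neutral probability p = (e^0.02 − 0.65)/(1.4 − 0.65) = 0.3702/0.7500 = 0.4936

p = 0.4936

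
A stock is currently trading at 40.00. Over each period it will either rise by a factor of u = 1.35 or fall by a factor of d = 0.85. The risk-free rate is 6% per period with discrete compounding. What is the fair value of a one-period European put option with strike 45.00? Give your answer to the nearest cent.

Risk-neutral probability p = (1 + 0.06 − 0.85)/(1.35 − 0.85) = 0.2100/0.5000 = 0.4200
Terminal stock prices: S_u = 54, S_d = 34
Terminal payoffs (K − S): max(-9, 0) = 0, max(11, 0) = 11
Node 0 (S = 40): V_0 = 1/1.06·[0.4200·0.0000 + 0.5800·11.0000] = 6.0189

6.02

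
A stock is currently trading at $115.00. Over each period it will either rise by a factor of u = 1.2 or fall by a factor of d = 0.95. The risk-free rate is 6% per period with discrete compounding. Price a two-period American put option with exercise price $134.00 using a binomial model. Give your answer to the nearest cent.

$19.00

Risk-neutral probability p = (1 + 0.06 − 0.95)/(1.2 − 0.95) = 0.1100/0.2500 = 0.4400
Terminal stock prices: S_uu = 165.6, S_ud = 131.1, S_dd = 103.8
Terminal payoffs (K − S): max(-31.6, 0) = 0, max(2.9, 0) = 2.9, max(30.21, 0) = 30.21
Node u (S = 138): continuation = 1/1.06·[0.4400·0.0000 + 0.5600·2.9000] = 1.5321; exercise value = 0.0000 ≤ continuation, so V_u = 1.5321
Node d (S = 109.2): continuation = 1/1.06·[0.4400·2.9000 + 0.5600·30.2125] = 17.1651; exercise value = 24.7500 > continuation, so V_d = 24.7500 (exercise)
Node 0 (S = 115): continuation = 1/1.06·[0.4400·1.5321 + 0.5600·24.7500] = 13.7114; exercise value = 19.0000 > continuation, so V_0 = 19.0000 (exercise)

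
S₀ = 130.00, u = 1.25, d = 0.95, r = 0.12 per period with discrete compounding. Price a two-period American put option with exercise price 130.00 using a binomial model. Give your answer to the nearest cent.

2.51

Risk-neutral probability p = (1 + 0.12 − 0.95)/(1.25 − 0.95) = 0.1700/0.3000 = 0.5667
Terminal stock prices: S_uu = 203.1, S_ud = 154.4, S_dd = 117.3
Terminal payoffs (K − S): max(-73.12, 0) = 0, max(-24.38, 0) = 0, max(12.67, 0) = 12.67
Node u (S = 162.5): continuation = 1/1.12·[0.5667·0.0000 + 0.4333·0.0000] = 0.0000; exercise value = 0.0000 ≤ continuation, so V_u = 0.0000
Node d (S = 123.5): continuation = 1/1.12·[0.5667·0.0000 + 0.4333·12.6750] = 4.9040; exercise value = 6.5000 > continuation, so V_d = 6.5000 (exercise)
Node 0 (S = 130): continuation = 1/1.12·[0.5667·0.0000 + 0.4333·6.5000] = 2.5149; exercise value = 0.0000 ≤ continuation, so V_0 = 2.5149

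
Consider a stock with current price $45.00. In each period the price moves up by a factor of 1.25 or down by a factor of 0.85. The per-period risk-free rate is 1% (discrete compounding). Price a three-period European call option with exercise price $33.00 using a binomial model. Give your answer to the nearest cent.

$14.10

Risk-neutral probability p = (1 + 0.01 − 0.85)/(1.25 − 0.85) = 0.1600/0.4000 = 0.4000
Terminal stock prices: S_uuu = 87.89, S_uud = 59.77, S_udd = 40.64, S_ddd = 27.64
Terminal payoffs (S − K): max(54.89, 0) = 54.89, max(26.77, 0) = 26.77, max(7.641, 0) = 7.641, max(-5.364, 0) = 0
Node uu (S = 70.31): V_uu = 1/1.01·[0.4000·54.8906 + 0.6000·26.7656] = 37.6392
Node ud (S = 47.81): V_ud = 1/1.01·[0.4000·26.7656 + 0.6000·7.6406] = 15.1392
Node dd (S = 32.51): V_dd = 1/1.01·[0.4000·7.6406 + 0.6000·0.0000] = 3.0260
Node u (S = 56.25): V_u = 1/1.01·[0.4000·37.6392 + 0.6000·15.1392] = 23.9002
Node d (S = 38.25): V_d = 1/1.01·[0.4000·15.1392 + 0.6000·3.0260] = 7.7934
Node 0 (S = 45): V_0 = 1/1.01·[0.4000·23.9002 + 0.6000·7.7934] = 14.0952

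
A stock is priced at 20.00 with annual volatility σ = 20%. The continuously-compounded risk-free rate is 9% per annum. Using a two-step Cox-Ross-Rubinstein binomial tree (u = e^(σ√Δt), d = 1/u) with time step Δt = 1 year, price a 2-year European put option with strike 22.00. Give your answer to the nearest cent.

1.44

CRR parameters: u = e^(σ√Δt) = e^(0.2·√1) = 1.2214, d = 1/u = 0.8187
Per-period rate: rΔt = 0.09·1 = 0.09, so R = e^0.09 = 1.0942
Risk-neutral probability p = (e^0.09 − 0.8187)/(1.2214 − 0.8187) = 0.2754/0.4027 = 0.6840
Terminal stock prices: S_uu = 29.84, S_ud = 20, S_dd = 13.41
Terminal payoffs (K − S): max(-7.836, 0) = 0, max(2, 0) = 2, max(8.594, 0) = 8.594
Node u (S = 24.43): V_u = e^(−0.09)·[0.6840·0.0000 + 0.3160·2.0000] = 0.5775
Node d (S = 16.37): V_d = e^(−0.09)·[0.6840·2.0000 + 0.3160·8.5936] = 3.7319
Node 0 (S = 20): V_0 = e^(−0.09)·[0.6840·0.5775 + 0.3160·3.7319] = 1.4387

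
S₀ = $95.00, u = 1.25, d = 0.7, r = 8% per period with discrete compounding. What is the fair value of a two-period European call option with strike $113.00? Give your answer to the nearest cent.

Risk-neutral probability p = (1 + 0.08 − 0.7)/(1.25 − 0.7) = 0.3800/0.5500 = 0.6909
Terminal stock prices: S_uu = 148.4, S_ud = 83.12, S_dd = 46.55
Terminal payoffs (S − K): max(35.44, 0) = 35.44, max(-29.88, 0) = 0, max(-66.45, 0) = 0
Node u (S = 118.8): V_u = 1/1.08·[0.6909·35.4375 + 0.3091·0.0000] = 22.6705
Node d (S = 66.5): V_d = 1/1.08·[0.6909·0.0000 + 0.3091·0.0000] = 0.0000
Node 0 (S = 95): V_0 = 1/1.08·[0.6909·22.6705 + 0.3091·0.0000] = 14.5030

$14.50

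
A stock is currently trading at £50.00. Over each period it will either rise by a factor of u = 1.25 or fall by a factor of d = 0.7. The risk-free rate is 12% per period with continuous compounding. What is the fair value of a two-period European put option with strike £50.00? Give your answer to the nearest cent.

Risk-neutral probability p = (e^0.12 − 0.7)/(1.25 − 0.7) = 0.4275/0.5500 = 0.7773
Terminal stock prices: S_uu = 78.12, S_ud = 43.75, S_dd = 24.5
Terminal payoffs (K − S): max(-28.12, 0) = 0, max(6.25, 0) = 6.25, max(25.5, 0) = 25.5
Node u (S = 62.5): V_u = e^(−0.12)·[0.7773·0.0000 + 0.2227·6.2500] = 1.2347
Node d (S = 35): V_d = e^(−0.12)·[0.7773·6.2500 + 0.2227·25.5000] = 9.3460
Node 0 (S = 50): V_0 = e^(−0.12)·[0.7773·1.2347 + 0.2227·9.3460] = 2.6974

£2.70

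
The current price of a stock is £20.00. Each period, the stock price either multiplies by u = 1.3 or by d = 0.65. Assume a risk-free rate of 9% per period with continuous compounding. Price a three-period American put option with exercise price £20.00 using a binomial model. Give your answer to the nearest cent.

Risk-neutral probability p = (e^0.09 − 0.65)/(1.3 − 0.65) = 0.4442/0.6500 = 0.6833
Terminal stock prices: S_uuu = 43.94, S_uud = 21.97, S_udd = 10.99, S_ddd = 5.492
Terminal payoffs (K − S): max(-23.94, 0) = 0, max(-1.97, 0) = 0, max(9.015, 0) = 9.015, max(14.51, 0) = 14.51
Node uu (S = 33.8): continuation = e^(−0.09)·[0.6833·0.0000 + 0.3167·0.0000] = 0.0000; exercise value = 0.0000 ≤ continuation, so V_uu = 0.0000
Node ud (S = 16.9): continuation = e^(−0.09)·[0.6833·0.0000 + 0.3167·9.0150] = 2.6089; exercise value = 3.1000 > continuation, so V_ud = 3.1000 (exercise)
Node dd (S = 8.45): continuation = e^(−0.09)·[0.6833·9.0150 + 0.3167·14.5075] = 9.8286; exercise value = 11.5500 > continuation, so V_dd = 11.5500 (exercise)
Node u (S = 26): continuation = e^(−0.09)·[0.6833·0.0000 + 0.3167·3.1000] = 0.8971; exercise value = 0.0000 ≤ continuation, so V_u = 0.8971
Node d (S = 13): continuation = e^(−0.09)·[0.6833·3.1000 + 0.3167·11.5500] = 5.2786; exercise value = 7.0000 > continuation, so V_d = 7.0000 (exercise)
Node 0 (S = 20): continuation = e^(−0.09)·[0.6833·0.8971 + 0.3167·7.0000] = 2.5861; exercise value = 0.0000 ≤ continuation, so V_0 = 2.5861

£2.59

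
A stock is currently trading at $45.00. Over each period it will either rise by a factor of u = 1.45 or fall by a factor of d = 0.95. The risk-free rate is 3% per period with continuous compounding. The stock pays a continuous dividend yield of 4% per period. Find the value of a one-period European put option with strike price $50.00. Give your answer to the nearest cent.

Per-period risk-free factor R = e^0.03 = 1.0305; dividend-adjusted growth = e^(0.03−0.04) = 0.9900.
Risk-neutral probability p = (0.9900 − 0.95)/(1.45 − 0.95) = 0.0400/0.5000 = 0.0801
Terminal stock prices: S_u = 65.25, S_d = 42.75
Terminal payoffs (K − S): max(-15.25, 0) = 0, max(7.25, 0) = 7.25
Node 0 (S = 45): V_0 = e^(−0.03)·[0.0801·0.0000 + 0.9199·7.2500] = 6.4722

$6.47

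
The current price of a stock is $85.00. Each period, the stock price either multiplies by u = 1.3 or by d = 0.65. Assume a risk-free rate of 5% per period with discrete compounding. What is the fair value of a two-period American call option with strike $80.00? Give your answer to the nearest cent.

Risk-neutral probability p = (1 + 0.05 − 0.65)/(1.3 − 0.65) = 0.4000/0.6500 = 0.6154
Terminal stock prices: S_uu = 143.7, S_ud = 71.83, S_dd = 35.91
Terminal payoffs (S − K): max(63.65, 0) = 63.65, max(-8.175, 0) = 0, max(-44.09, 0) = 0
Node u (S = 110.5): continuation = 1/1.05·[0.6154·63.6500 + 0.3846·0.0000] = 37.3040; exercise value = 30.5000 ≤ continuation, so V_u = 37.3040
Node d (S = 55.25): continuation = 1/1.05·[0.6154·0.0000 + 0.3846·0.0000] = 0.0000; exercise value = 0.0000 ≤ continuation, so V_d = 0.0000
Node 0 (S = 85): continuation = 1/1.05·[0.6154·37.3040 + 0.3846·0.0000] = 21.8632; exercise value = 5.0000 ≤ continuation, so V_0 = 21.8632

$21.86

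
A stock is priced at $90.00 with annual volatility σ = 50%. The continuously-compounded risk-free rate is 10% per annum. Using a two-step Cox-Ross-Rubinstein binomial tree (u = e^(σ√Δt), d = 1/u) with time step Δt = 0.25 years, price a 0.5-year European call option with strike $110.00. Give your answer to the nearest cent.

$8.69

CRR parameters: u = e^(σ√Δt) = e^(0.5·√0.25) = 1.2840, d = 1/u = 0.7788
Per-period rate: rΔt = 0.1·0.25 = 0.025, so R = e^0.025 = 1.0253
Risk-neutral probability p = (e^0.025 − 0.7788)/(1.2840 − 0.7788) = 0.2465/0.5052 = 0.4879
Terminal stock prices: S_uu = 148.4, S_ud = 90, S_dd = 54.59
Terminal payoffs (S − K): max(38.38, 0) = 38.38, max(-20, 0) = 0, max(-55.41, 0) = 0
Node u (S = 115.6): V_u = e^(−0.025)·[0.4879·38.3849 + 0.5121·0.0000] = 18.2667
Node d (S = 70.09): V_d = e^(−0.025)·[0.4879·0.0000 + 0.5121·0.0000] = 0.0000
Node 0 (S = 90): V_0 = e^(−0.025)·[0.4879·18.2667 + 0.5121·0.0000] = 8.6928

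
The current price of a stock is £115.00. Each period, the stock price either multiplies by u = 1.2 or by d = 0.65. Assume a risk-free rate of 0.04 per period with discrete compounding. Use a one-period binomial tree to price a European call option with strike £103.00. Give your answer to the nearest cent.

Risk-neutral probability p = (1 + 0.04 − 0.65)/(1.2 − 0.65) = 0.3900/0.5500 = 0.7091
Terminal stock prices: S_u = 138, S_d = 74.75
Terminal payoffs (S − K): max(35, 0) = 35, max(-28.25, 0) = 0
Node 0 (S = 115): V_0 = 1/1.04·[0.7091·35.0000 + 0.2909·0.0000] = 23.8636

£23.86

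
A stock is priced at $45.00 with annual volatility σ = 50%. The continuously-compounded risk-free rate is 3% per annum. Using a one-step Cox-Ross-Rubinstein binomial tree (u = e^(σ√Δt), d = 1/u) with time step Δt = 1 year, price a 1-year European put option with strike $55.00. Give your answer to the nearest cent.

CRR parameters: u = e^(σ√Δt) = e^(0.5·√1) = 1.6487, d = 1/u = 0.6065
Per-period rate: rΔt = 0.03·1 = 0.03, so R = e^0.03 = 1.0305
Risk-neutral probability p = (e^0.03 − 0.6065)/(1.6487 − 0.6065) = 0.4239/1.0422 = 0.4068
Terminal stock prices: S_u = 74.19, S_d = 27.29
Terminal payoffs (K − S): max(-19.19, 0) = 0, max(27.71, 0) = 27.71
Node 0 (S = 45): V_0 = e^(−0.03)·[0.4068·0.0000 + 0.5932·27.7061] = 15.9505

$15.95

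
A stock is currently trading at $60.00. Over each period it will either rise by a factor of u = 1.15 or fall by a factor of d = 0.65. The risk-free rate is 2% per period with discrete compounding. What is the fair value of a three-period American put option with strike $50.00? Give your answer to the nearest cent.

Risk-neutral probability p = (1 + 0.02 − 0.65)/(1.15 − 0.65) = 0.3700/0.5000 = 0.7400
Terminal stock prices: S_uuu = 91.25, S_uud = 51.58, S_udd = 29.15, S_ddd = 16.48
Terminal payoffs (K − S): max(-41.25, 0) = 0, max(-1.578, 0) = 0, max(20.85, 0) = 20.85, max(33.52, 0) = 33.52
Node uu (S = 79.35): continuation = 1/1.02·[0.7400·0.0000 + 0.2600·0.0000] = 0.0000; exercise value = 0.0000 ≤ continuation, so V_uu = 0.0000
Node ud (S = 44.85): continuation = 1/1.02·[0.7400·0.0000 + 0.2600·20.8475] = 5.3141; exercise value = 5.1500 ≤ continuation, so V_ud = 5.3141
Node dd (S = 25.35): continuation = 1/1.02·[0.7400·20.8475 + 0.2600·33.5225] = 23.6696; exercise value = 24.6500 > continuation, so V_dd = 24.6500 (exercise)
Node u (S = 69): continuation = 1/1.02·[0.7400·0.0000 + 0.2600·5.3141] = 1.3546; exercise value = 0.0000 ≤ continuation, so V_u = 1.3546
Node d (S = 39): continuation = 1/1.02·[0.7400·5.3141 + 0.2600·24.6500] = 10.1386; exercise value = 11.0000 > continuation, so V_d = 11.0000 (exercise)
Node 0 (S = 60): continuation = 1/1.02·[0.7400·1.3546 + 0.2600·11.0000] = 3.7866; exercise value = 0.0000 ≤ continuation, so V_0 = 3.7866

$3.79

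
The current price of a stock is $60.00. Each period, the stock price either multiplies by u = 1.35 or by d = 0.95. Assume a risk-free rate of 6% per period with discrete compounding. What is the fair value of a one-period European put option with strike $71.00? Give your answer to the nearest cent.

$9.58

Risk-neutral probability p = (1 + 0.06 − 0.95)/(1.35 − 0.95) = 0.1100/0.4000 = 0.2750
Terminal stock prices: S_u = 81, S_d = 57
Terminal payoffs (K − S): max(-10, 0) = 0, max(14, 0) = 14
Node 0 (S = 60): V_0 = 1/1.06·[0.2750·0.0000 + 0.7250·14.0000] = 9.5755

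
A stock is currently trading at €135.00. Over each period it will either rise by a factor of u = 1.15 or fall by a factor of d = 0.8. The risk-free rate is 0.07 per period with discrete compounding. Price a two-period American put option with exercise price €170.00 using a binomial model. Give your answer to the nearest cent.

Risk-neutral probability p = (1 + 0.07 − 0.8)/(1.15 − 0.8) = 0.2700/0.3500 = 0.7714
Terminal stock prices: S_uu = 178.5, S_ud = 124.2, S_dd = 86.4
Terminal payoffs (K − S): max(-8.537, 0) = 0, max(45.8, 0) = 45.8, max(83.6, 0) = 83.6
Node u (S = 155.2): continuation = 1/1.07·[0.7714·0.0000 + 0.2286·45.8000] = 9.7837; exercise value = 14.7500 > continuation, so V_u = 14.7500 (exercise)
Node d (S = 108): continuation = 1/1.07·[0.7714·45.8000 + 0.2286·83.6000] = 50.8785; exercise value = 62.0000 > continuation, so V_d = 62.0000 (exercise)
Node 0 (S = 135): continuation = 1/1.07·[0.7714·14.7500 + 0.2286·62.0000] = 23.8785; exercise value = 35.0000 > continuation, so V_0 = 35.0000 (exercise)

€35.00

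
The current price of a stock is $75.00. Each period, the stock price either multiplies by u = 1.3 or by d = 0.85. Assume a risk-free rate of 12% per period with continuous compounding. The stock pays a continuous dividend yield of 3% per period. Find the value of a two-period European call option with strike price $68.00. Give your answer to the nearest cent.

Per-period risk-free factor R = e^0.12 = 1.1275; dividend-adjusted growth = e^(0.12−0.03) = 1.0942.
Risk-neutral probability p = (1.0942 − 0.85)/(1.3 − 0.85) = 0.2442/0.4500 = 0.5426
Terminal stock prices: S_uu = 126.8, S_ud = 82.88, S_dd = 54.19
Terminal payoffs (S − K): max(58.75, 0) = 58.75, max(14.88, 0) = 14.88, max(-13.81, 0) = 0
Node u (S = 97.5): V_u = e^(−0.12)·[0.5426·58.7500 + 0.4574·14.8750] = 34.3078
Node d (S = 63.75): V_d = e^(−0.12)·[0.5426·14.8750 + 0.4574·0.0000] = 7.1586
Node 0 (S = 75): V_0 = e^(−0.12)·[0.5426·34.3078 + 0.4574·7.1586] = 19.4147

$19.41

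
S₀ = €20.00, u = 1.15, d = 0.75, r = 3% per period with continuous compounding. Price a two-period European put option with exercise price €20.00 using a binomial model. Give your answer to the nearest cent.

Risk-neutral probability p = (e^0.03 − 0.75)/(1.15 − 0.75) = 0.2805/0.4000 = 0.7011
Terminal stock prices: S_uu = 26.45, S_ud = 17.25, S_dd = 11.25
Terminal payoffs (K − S): max(-6.45, 0) = 0, max(2.75, 0) = 2.75, max(8.75, 0) = 8.75
Node u (S = 23): V_u = e^(−0.03)·[0.7011·0.0000 + 0.2989·2.7500] = 0.7976
Node d (S = 15): V_d = e^(−0.03)·[0.7011·2.7500 + 0.2989·8.7500] = 4.4089
Node 0 (S = 20): V_0 = e^(−0.03)·[0.7011·0.7976 + 0.2989·4.4089] = 1.8214

€1.82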